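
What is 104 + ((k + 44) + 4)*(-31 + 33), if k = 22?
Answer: 244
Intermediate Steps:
104 + ((k + 44) + 4)*(-31 + 33) = 104 + ((22 + 44) + 4)*(-31 + 33) = 104 + (66 + 4)*2 = 104 + 70*2 = 104 + 140 = 244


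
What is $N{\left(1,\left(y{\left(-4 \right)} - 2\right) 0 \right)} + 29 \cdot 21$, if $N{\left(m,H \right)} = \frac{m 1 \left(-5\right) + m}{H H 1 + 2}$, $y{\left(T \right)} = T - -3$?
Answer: $607$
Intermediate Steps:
$y{\left(T \right)} = 3 + T$ ($y{\left(T \right)} = T + 3 = 3 + T$)
$N{\left(m,H \right)} = - \frac{4 m}{2 + H^{2}}$ ($N{\left(m,H \right)} = \frac{m \left(-5\right) + m}{H^{2} \cdot 1 + 2} = \frac{- 5 m + m}{H^{2} + 2} = \frac{\left(-4\right) m}{2 + H^{2}} = - \frac{4 m}{2 + H^{2}}$)
$N{\left(1,\left(y{\left(-4 \right)} - 2\right) 0 \right)} + 29 \cdot 21 = \left(-4\right) 1 \frac{1}{2 + \left(\left(\left(3 - 4\right) - 2\right) 0\right)^{2}} + 29 \cdot 21 = \left(-4\right) 1 \frac{1}{2 + \left(\left(-1 - 2\right) 0\right)^{2}} + 609 = \left(-4\right) 1 \frac{1}{2 + \left(\left(-3\right) 0\right)^{2}} + 609 = \left(-4\right) 1 \frac{1}{2 + 0^{2}} + 609 = \left(-4\right) 1 \frac{1}{2 + 0} + 609 = \left(-4\right) 1 \cdot \frac{1}{2} + 609 = -2 + 609 = 607$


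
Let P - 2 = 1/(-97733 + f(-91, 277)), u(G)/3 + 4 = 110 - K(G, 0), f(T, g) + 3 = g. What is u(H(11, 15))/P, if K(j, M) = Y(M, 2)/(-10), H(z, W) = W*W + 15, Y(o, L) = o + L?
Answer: 155252187/974585 ≈ 159.30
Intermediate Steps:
f(T, g) = -3 + g
Y(o, L) = L + o
H(z, W) = 15 + W² (H(z, W) = W² + 15 = 15 + W²)
K(j, M) = -⅕ - M/10 (K(j, M) = (2 + M)/(-10) = (2 + M)*(-⅒) = -⅕ - M/10)
u(G) = 1593/5 (u(G) = -12 + 3*(110 - (-⅕ - ⅒*0)) = -12 + 3*(110 - (-⅕ + 0)) = -12 + 3*(110 - 1*(-⅕)) = -12 + 3*(110 + ⅕) = -12 + 3*(551/5) = -12 + 1653/5 = 1593/5)
P = 194917/97459 (P = 2 + 1/(-97733 + (-3 + 277)) = 2 + 1/(-97733 + 274) = 2 + 1/(-97459) = 2 - 1/97459 = 194917/97459 ≈ 2.0000)
u(H(11, 15))/P = 1593/(5*(194917/97459)) = (1593/5)*(97459/194917) = 155252187/974585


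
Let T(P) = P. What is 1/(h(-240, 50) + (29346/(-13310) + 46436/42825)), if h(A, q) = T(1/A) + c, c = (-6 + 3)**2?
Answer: 304000400/2394107977 ≈ 0.12698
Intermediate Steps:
c = 9 (c = (-3)**2 = 9)
h(A, q) = 9 + 1/A (h(A, q) = 1/A + 9 = 9 + 1/A)
1/(h(-240, 50) + (29346/(-13310) + 46436/42825)) = 1/((9 + 1/(-240)) + (29346/(-13310) + 46436/42825)) = 1/((9 - 1/240) + (29346*(-1/13310) + 46436*(1/42825))) = 1/(2159/240 + (-14673/6655 + 46436/42825)) = 1/(2159/240 - 63867929/57000075) = 1/(2394107977/304000400) = 304000400/2394107977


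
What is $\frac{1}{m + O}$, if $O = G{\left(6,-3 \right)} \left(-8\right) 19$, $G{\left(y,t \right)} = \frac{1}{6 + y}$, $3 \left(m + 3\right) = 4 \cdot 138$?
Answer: $\frac{3}{505} \approx 0.0059406$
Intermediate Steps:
$m = 181$ ($m = -3 + \frac{4 \cdot 138}{3} = -3 + \frac{1}{3} \cdot 552 = -3 + 184 = 181$)
$O = - \frac{38}{3}$ ($O = \frac{1}{6 + 6} \left(-8\right) 19 = \frac{1}{12} \left(-8\right) 19 = \left(- \frac{2}{3}\right) 19 = - \frac{38}{3} \approx -12.667$)
$\frac{1}{m + O} = \frac{1}{181 - \frac{38}{3}} = \frac{1}{\frac{505}{3}} = \frac{3}{505}$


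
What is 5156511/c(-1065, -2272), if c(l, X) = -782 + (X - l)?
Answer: -1718837/663 ≈ -2592.5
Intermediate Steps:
c(l, X) = -782 + X - l
5156511/c(-1065, -2272) = 5156511/(-782 - 2272 - 1*(-1065)) = 5156511/(-782 - 2272 + 1065) = 5156511/(-1989) = 5156511*(-1/1989) = -1718837/663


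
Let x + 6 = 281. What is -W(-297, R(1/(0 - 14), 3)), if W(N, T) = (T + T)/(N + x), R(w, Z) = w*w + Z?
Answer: 589/2156 ≈ 0.27319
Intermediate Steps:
x = 275 (x = -6 + 281 = 275)
R(w, Z) = Z + w² (R(w, Z) = w² + Z = Z + w²)
W(N, T) = 2*T/(275 + N) (W(N, T) = (T + T)/(N + 275) = (2*T)/(275 + N) = 2*T/(275 + N))
-W(-297, R(1/(0 - 14), 3)) = -2*(3 + (1/(0 - 14))²)/(275 - 297) = -2*(3 + (1/(-14))²)/(-22) = -2*(3 + (-1/14)²)*(-1)/22 = -2*(3 + 1/196)*(-1)/22 = -2*589*(-1)/(196*22) = -1*(-589/2156) = 589/2156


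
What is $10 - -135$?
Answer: $145$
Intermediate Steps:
$10 - -135 = 10 + 135 = 145$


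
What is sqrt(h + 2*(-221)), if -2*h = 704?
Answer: I*sqrt(794) ≈ 28.178*I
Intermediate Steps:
h = -352 (h = -1/2*704 = -352)
sqrt(h + 2*(-221)) = sqrt(-352 + 2*(-221)) = sqrt(-352 - 442) = sqrt(-794) = I*sqrt(794)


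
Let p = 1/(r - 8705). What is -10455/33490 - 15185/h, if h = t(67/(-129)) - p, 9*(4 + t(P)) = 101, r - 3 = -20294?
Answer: -1561550730087/742591106 ≈ -2102.8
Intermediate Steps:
r = -20291 (r = 3 - 20294 = -20291)
t(P) = 65/9 (t(P) = -4 + (⅑)*101 = -4 + 101/9 = 65/9)
p = -1/28996 (p = 1/(-20291 - 8705) = 1/(-28996) = -1/28996 ≈ -3.4488e-5)
h = 1884749/260964 (h = 65/9 - 1*(-1/28996) = 65/9 + 1/28996 = 1884749/260964 ≈ 7.2223)
-10455/33490 - 15185/h = -10455/33490 - 15185/1884749/260964 = -10455*1/33490 - 15185*260964/1884749 = -123/394 - 3962738340/1884749 = -1561550730087/742591106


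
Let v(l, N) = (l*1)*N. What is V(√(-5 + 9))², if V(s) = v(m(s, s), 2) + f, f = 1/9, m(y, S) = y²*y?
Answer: 21025/81 ≈ 259.57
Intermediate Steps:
m(y, S) = y³
v(l, N) = N*l (v(l, N) = l*N = N*l)
f = ⅑ ≈ 0.11111
V(s) = ⅑ + 2*s³ (V(s) = 2*s³ + ⅑ = ⅑ + 2*s³)
V(√(-5 + 9))² = (⅑ + 2*(√(-5 + 9))³)² = (⅑ + 2*(√4)³)² = (⅑ + 2*2³)² = (⅑ + 2*8)² = (⅑ + 16)² = (145/9)² = 21025/81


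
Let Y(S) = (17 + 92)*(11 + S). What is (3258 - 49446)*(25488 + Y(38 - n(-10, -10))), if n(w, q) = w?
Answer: -1474274772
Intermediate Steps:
Y(S) = 1199 + 109*S (Y(S) = 109*(11 + S) = 1199 + 109*S)
(3258 - 49446)*(25488 + Y(38 - n(-10, -10))) = (3258 - 49446)*(25488 + (1199 + 109*(38 - 1*(-10)))) = -46188*(25488 + (1199 + 109*(38 + 10))) = -46188*(25488 + (1199 + 109*48)) = -46188*(25488 + (1199 + 5232)) = -46188*(25488 + 6431) = -46188*31919 = -1474274772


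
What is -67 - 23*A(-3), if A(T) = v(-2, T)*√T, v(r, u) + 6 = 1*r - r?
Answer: -67 + 138*I*√3 ≈ -67.0 + 239.02*I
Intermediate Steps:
v(r, u) = -6 (v(r, u) = -6 + (1*r - r) = -6 + (r - r) = -6 + 0 = -6)
A(T) = -6*√T
-67 - 23*A(-3) = -67 - 23*(-6*I*√3) = -67 - (-138)*I*√3 = -67 + 138*I*√3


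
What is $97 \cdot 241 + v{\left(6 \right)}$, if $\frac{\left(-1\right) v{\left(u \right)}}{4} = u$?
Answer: $23353$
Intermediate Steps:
$v{\left(u \right)} = - 4 u$
$97 \cdot 241 + v{\left(6 \right)} = 97 \cdot 241 - 24 = 23377 - 24 = 23353$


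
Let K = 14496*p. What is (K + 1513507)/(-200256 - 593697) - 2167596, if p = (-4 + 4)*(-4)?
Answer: -1720970860495/793953 ≈ -2.1676e+6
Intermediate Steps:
p = 0 (p = 0*(-4) = 0)
K = 0 (K = 14496*0 = 0)
(K + 1513507)/(-200256 - 593697) - 2167596 = (0 + 1513507)/(-200256 - 593697) - 2167596 = 1513507/(-793953) - 2167596 = 1513507*(-1/793953) - 2167596 = -1513507/793953 - 2167596 = -1720970860495/793953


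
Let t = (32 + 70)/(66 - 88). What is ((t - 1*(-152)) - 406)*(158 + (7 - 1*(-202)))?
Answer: -1044115/11 ≈ -94920.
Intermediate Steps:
t = -51/11 (t = 102/(-22) = 102*(-1/22) = -51/11 ≈ -4.6364)
((t - 1*(-152)) - 406)*(158 + (7 - 1*(-202))) = ((-51/11 - 1*(-152)) - 406)*(158 + (7 - 1*(-202))) = ((-51/11 + 152) - 406)*(158 + (7 + 202)) = (1621/11 - 406)*(158 + 209) = -2845/11*367 = -1044115/11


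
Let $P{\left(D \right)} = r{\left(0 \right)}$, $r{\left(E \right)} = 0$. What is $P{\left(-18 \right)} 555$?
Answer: $0$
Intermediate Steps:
$P{\left(D \right)} = 0$
$P{\left(-18 \right)} 555 = 0 \cdot 555 = 0$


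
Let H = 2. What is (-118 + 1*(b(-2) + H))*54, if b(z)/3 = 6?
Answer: -5292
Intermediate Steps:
b(z) = 18 (b(z) = 3*6 = 18)
(-118 + 1*(b(-2) + H))*54 = (-118 + 1*(18 + 2))*54 = (-118 + 1*20)*54 = (-118 + 20)*54 = -98*54 = -5292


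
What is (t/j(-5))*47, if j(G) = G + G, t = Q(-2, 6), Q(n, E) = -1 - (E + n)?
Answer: 47/2 ≈ 23.500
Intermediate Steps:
Q(n, E) = -1 - E - n (Q(n, E) = -1 + (-E - n) = -1 - E - n)
t = -5 (t = -1 - 1*6 - 1*(-2) = -1 - 6 + 2 = -5)
j(G) = 2*G
(t/j(-5))*47 = -5/(2*(-5))*47 = -5/(-10)*47 = -5*(-1/10)*47 = (1/2)*47 = 47/2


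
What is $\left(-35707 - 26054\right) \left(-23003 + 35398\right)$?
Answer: $-765527595$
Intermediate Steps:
$\left(-35707 - 26054\right) \left(-23003 + 35398\right) = \left(-61761\right) 12395 = -765527595$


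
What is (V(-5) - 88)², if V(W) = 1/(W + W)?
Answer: 776161/100 ≈ 7761.6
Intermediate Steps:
V(W) = 1/(2*W)
(V(-5) - 88)² = ((½)/(-5) - 88)² = ((½)*(-⅕) - 88)² = (-⅒ - 88)² = (-881/10)² = 776161/100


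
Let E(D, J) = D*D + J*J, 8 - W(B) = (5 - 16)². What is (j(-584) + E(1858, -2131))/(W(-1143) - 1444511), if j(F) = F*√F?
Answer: -7993325/1444624 + 73*I*√146/90289 ≈ -5.5331 + 0.0097693*I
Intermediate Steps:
W(B) = -113 (W(B) = 8 - (5 - 16)² = 8 - 1*(-11)² = 8 - 1*121 = 8 - 121 = -113)
E(D, J) = D² + J²
j(F) = F^(3/2)
(j(-584) + E(1858, -2131))/(W(-1143) - 1444511) = ((-584)^(3/2) + (1858² + (-2131)²))/(-113 - 1444511) = (-1168*I*√146 + (3452164 + 4541161))/(-1444624) = (-1168*I*√146 + 7993325)*(-1/1444624) = (7993325 - 1168*I*√146)*(-1/1444624) = -7993325/1444624 + 73*I*√146/90289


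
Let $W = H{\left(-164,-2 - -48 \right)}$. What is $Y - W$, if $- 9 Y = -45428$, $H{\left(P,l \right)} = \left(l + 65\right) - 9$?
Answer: $\frac{44510}{9} \approx 4945.6$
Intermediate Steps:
$H{\left(P,l \right)} = 56 + l$ ($H{\left(P,l \right)} = \left(65 + l\right) - 9 = 56 + l$)
$W = 102$ ($W = 56 - -46 = 56 + \left(-2 + 48\right) = 56 + 46 = 102$)
$Y = \frac{45428}{9}$ ($Y = \left(- \frac{1}{9}\right) \left(-45428\right) = \frac{45428}{9} \approx 5047.6$)
$Y - W = \frac{45428}{9} - 102 = \frac{44510}{9}$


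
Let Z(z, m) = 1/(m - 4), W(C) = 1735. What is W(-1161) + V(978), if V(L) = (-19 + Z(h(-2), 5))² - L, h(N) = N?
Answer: 1081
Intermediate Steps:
Z(z, m) = 1/(-4 + m)
V(L) = 324 - L (V(L) = (-19 + 1/(-4 + 5))² - L = (-19 + 1/1)² - L = (-19 + 1)² - L = (-18)² - L = 324 - L)
W(-1161) + V(978) = 1735 + (324 - 1*978) = 1735 + (324 - 978) = 1735 - 654 = 1081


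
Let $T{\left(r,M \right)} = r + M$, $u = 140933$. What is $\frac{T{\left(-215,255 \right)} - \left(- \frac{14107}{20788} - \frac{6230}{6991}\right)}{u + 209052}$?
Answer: $\frac{6041287597}{50862937866380} \approx 0.00011878$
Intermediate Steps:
$T{\left(r,M \right)} = M + r$
$\frac{T{\left(-215,255 \right)} - \left(- \frac{14107}{20788} - \frac{6230}{6991}\right)}{u + 209052} = \frac{\left(255 - 215\right) - \left(- \frac{14107}{20788} - \frac{6230}{6991}\right)}{140933 + 209052} = \frac{40 - - \frac{228131277}{145328908}}{349985} = \left(40 + \left(\frac{14107}{20788} + \frac{6230}{6991}\right)\right) \frac{1}{349985} = \left(40 + \frac{228131277}{145328908}\right) \frac{1}{349985} = \frac{6041287597}{145328908} \cdot \frac{1}{349985} = \frac{6041287597}{50862937866380}$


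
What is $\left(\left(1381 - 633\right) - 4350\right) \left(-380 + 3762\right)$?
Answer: $-12181964$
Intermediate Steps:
$\left(\left(1381 - 633\right) - 4350\right) \left(-380 + 3762\right) = \left(748 - 4350\right) 3382 = \left(-3602\right) 3382 = -12181964$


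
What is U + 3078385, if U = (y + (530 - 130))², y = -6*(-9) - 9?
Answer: 3276410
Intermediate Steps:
y = 45 (y = 54 - 9 = 45)
U = 198025 (U = (45 + (530 - 130))² = (45 + 400)² = 445² = 198025)
U + 3078385 = 198025 + 3078385 = 3276410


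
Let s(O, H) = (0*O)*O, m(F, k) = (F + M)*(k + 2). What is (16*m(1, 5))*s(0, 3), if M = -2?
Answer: 0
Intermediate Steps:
m(F, k) = (-2 + F)*(2 + k) (m(F, k) = (F - 2)*(k + 2) = (-2 + F)*(2 + k))
s(O, H) = 0 (s(O, H) = 0*O = 0)
(16*m(1, 5))*s(0, 3) = (16*(-4 - 2*5 + 2*1 + 1*5))*0 = (16*(-4 - 10 + 2 + 5))*0 = (16*(-7))*0 = -112*0 = 0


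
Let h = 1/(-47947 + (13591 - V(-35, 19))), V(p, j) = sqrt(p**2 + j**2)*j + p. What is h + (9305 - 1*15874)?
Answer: -7734067987976/1177358495 + 19*sqrt(1586)/1177358495 ≈ -6569.0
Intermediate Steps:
V(p, j) = p + j*sqrt(j**2 + p**2) (V(p, j) = sqrt(j**2 + p**2)*j + p = j*sqrt(j**2 + p**2) + p = p + j*sqrt(j**2 + p**2))
h = 1/(-34321 - 19*sqrt(1586)) (h = 1/(-47947 + (13591 - (-35 + 19*sqrt(19**2 + (-35)**2)))) = 1/(-47947 + (13591 - (-35 + 19*sqrt(361 + 1225)))) = 1/(-47947 + (13591 - (-35 + 19*sqrt(1586)))) = 1/(-47947 + (13591 + (35 - 19*sqrt(1586)))) = 1/(-47947 + (13626 - 19*sqrt(1586))) = 1/(-34321 - 19*sqrt(1586)) ≈ -2.8508e-5)
h + (9305 - 1*15874) = (-34321/1177358495 + 19*sqrt(1586)/1177358495) + (9305 - 1*15874) = (-34321/1177358495 + 19*sqrt(1586)/1177358495) + (9305 - 15874) = (-34321/1177358495 + 19*sqrt(1586)/1177358495) - 6569 = -7734067987976/1177358495 + 19*sqrt(1586)/1177358495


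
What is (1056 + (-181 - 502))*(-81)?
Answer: -30213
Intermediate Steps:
(1056 + (-181 - 502))*(-81) = (1056 - 683)*(-81) = 373*(-81) = -30213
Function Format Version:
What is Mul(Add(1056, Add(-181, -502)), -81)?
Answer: -30213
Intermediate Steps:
Mul(Add(1056, Add(-181, -502)), -81) = Mul(Add(1056, -683), -81) = Mul(373, -81) = -30213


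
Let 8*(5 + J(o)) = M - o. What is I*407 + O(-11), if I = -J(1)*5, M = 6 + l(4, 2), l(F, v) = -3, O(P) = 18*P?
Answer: 37873/4 ≈ 9468.3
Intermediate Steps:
M = 3 (M = 6 - 3 = 3)
J(o) = -37/8 - o/8 (J(o) = -5 + (3 - o)/8 = -5 + (3/8 - o/8) = -37/8 - o/8)
I = 95/4 (I = -(-37/8 - ⅛*1)*5 = -(-37/8 - ⅛)*5 = -1*(-19/4)*5 = (19/4)*5 = 95/4 ≈ 23.750)
I*407 + O(-11) = (95/4)*407 + 18*(-11) = 38665/4 - 198 = 37873/4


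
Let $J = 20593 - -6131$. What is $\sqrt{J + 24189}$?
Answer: $3 \sqrt{5657} \approx 225.64$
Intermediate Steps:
$J = 26724$ ($J = 20593 + 6131 = 26724$)
$\sqrt{J + 24189} = \sqrt{26724 + 24189} = \sqrt{50913} = 3 \sqrt{5657}$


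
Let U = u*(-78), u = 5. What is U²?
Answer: 152100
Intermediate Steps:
U = -390 (U = 5*(-78) = -390)
U² = (-390)² = 152100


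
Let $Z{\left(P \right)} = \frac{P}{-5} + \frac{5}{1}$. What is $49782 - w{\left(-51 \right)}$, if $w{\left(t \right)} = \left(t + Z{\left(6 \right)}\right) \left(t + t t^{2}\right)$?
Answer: $- \frac{31068762}{5} \approx -6.2138 \cdot 10^{6}$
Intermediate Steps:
$Z{\left(P \right)} = 5 - \frac{P}{5}$ ($Z{\left(P \right)} = P \left(- \frac{1}{5}\right) + 5 \cdot 1 = - \frac{P}{5} + 5 = 5 - \frac{P}{5}$)
$w{\left(t \right)} = \left(\frac{19}{5} + t\right) \left(t + t^{3}\right)$ ($w{\left(t \right)} = \left(t + \left(5 - \frac{6}{5}\right)\right) \left(t + t t^{2}\right) = \left(t + \left(5 - \frac{6}{5}\right)\right) \left(t + t^{3}\right) = \left(t + \frac{19}{5}\right) \left(t + t^{3}\right) = \left(\frac{19}{5} + t\right) \left(t + t^{3}\right)$)
$49782 - w{\left(-51 \right)} = 49782 - \frac{1}{5} \left(-51\right) \left(19 + 5 \left(-51\right) + 5 \left(-51\right)^{3} + 19 \left(-51\right)^{2}\right) = 49782 - \frac{1}{5} \left(-51\right) \left(19 - 255 + 5 \left(-132651\right) + 19 \cdot 2601\right) = 49782 - \frac{1}{5} \left(-51\right) \left(19 - 255 - 663255 + 49419\right) = 49782 - \frac{1}{5} \left(-51\right) \left(-614072\right) = 49782 - \frac{31317672}{5} = - \frac{31068762}{5}$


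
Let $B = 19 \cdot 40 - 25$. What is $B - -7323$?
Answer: $8058$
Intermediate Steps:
$B = 735$ ($B = 760 - 25 = 735$)
$B - -7323 = 735 - -7323 = 735 + \left(-15943 + 23266\right) = 735 + 7323 = 8058$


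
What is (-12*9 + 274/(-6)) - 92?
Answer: -737/3 ≈ -245.67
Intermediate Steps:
(-12*9 + 274/(-6)) - 92 = (-108 + 274*(-1/6)) - 92 = (-108 - 137/3) - 92 = -461/3 - 92 = -737/3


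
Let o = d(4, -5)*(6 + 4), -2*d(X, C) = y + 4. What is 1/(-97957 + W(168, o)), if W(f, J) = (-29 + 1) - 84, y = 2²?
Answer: -1/98069 ≈ -1.0197e-5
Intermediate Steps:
y = 4
d(X, C) = -4 (d(X, C) = -(4 + 4)/2 = -½*8 = -4)
o = -40 (o = -4*(6 + 4) = -4*10 = -40)
W(f, J) = -112 (W(f, J) = -28 - 84 = -112)
1/(-97957 + W(168, o)) = 1/(-97957 - 112) = 1/(-98069) = -1/98069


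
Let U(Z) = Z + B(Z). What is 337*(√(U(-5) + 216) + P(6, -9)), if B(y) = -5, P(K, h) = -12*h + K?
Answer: 38418 + 337*√206 ≈ 43255.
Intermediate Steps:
P(K, h) = K - 12*h
U(Z) = -5 + Z (U(Z) = Z - 5 = -5 + Z)
337*(√(U(-5) + 216) + P(6, -9)) = 337*(√((-5 - 5) + 216) + (6 - 12*(-9))) = 337*(√(-10 + 216) + (6 + 108)) = 337*(√206 + 114) = 337*(114 + √206) = 38418 + 337*√206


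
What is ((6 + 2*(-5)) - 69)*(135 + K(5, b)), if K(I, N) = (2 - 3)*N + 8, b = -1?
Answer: -10512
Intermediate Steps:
K(I, N) = 8 - N (K(I, N) = -N + 8 = 8 - N)
((6 + 2*(-5)) - 69)*(135 + K(5, b)) = ((6 + 2*(-5)) - 69)*(135 + (8 - 1*(-1))) = ((6 - 10) - 69)*(135 + (8 + 1)) = (-4 - 69)*(135 + 9) = -73*144 = -10512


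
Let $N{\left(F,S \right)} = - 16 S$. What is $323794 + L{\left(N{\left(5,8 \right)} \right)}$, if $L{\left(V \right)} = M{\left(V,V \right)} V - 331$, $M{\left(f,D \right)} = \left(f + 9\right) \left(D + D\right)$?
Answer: $-3575929$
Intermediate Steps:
$M{\left(f,D \right)} = 2 D \left(9 + f\right)$ ($M{\left(f,D \right)} = \left(9 + f\right) 2 D = 2 D \left(9 + f\right)$)
$L{\left(V \right)} = -331 + 2 V^{2} \left(9 + V\right)$ ($L{\left(V \right)} = 2 V \left(9 + V\right) V - 331 = 2 V^{2} \left(9 + V\right) - 331 = -331 + 2 V^{2} \left(9 + V\right)$)
$323794 + L{\left(N{\left(5,8 \right)} \right)} = 323794 + \left(-331 + 2 \left(\left(-16\right) 8\right)^{2} \left(9 - 128\right)\right) = 323794 + \left(-331 + 2 \left(-128\right)^{2} \left(9 - 128\right)\right) = 323794 + \left(-331 + 2 \cdot 16384 \left(-119\right)\right) = 323794 - 3899723 = -3575929$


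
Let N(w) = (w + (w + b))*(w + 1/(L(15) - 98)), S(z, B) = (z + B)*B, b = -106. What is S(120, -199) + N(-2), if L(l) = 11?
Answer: 1386977/87 ≈ 15942.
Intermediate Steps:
S(z, B) = B*(B + z) (S(z, B) = (B + z)*B = B*(B + z))
N(w) = (-106 + 2*w)*(-1/87 + w) (N(w) = (w + (w - 106))*(w + 1/(11 - 98)) = (w + (-106 + w))*(w + 1/(-87)) = (-106 + 2*w)*(w - 1/87) = (-106 + 2*w)*(-1/87 + w))
S(120, -199) + N(-2) = -199*(-199 + 120) + (106/87 + 2*(-2)² - 9224/87*(-2)) = -199*(-79) + (106/87 + 2*4 + 18448/87) = 15721 + (106/87 + 8 + 18448/87) = 15721 + 19250/87 = 1386977/87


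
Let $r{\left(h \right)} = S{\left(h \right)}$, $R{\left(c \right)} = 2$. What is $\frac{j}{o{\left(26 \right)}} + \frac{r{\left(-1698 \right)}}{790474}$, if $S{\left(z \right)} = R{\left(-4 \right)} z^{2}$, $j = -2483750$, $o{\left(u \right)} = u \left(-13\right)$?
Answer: $\frac{491322210851}{66795053} \approx 7355.7$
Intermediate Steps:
$o{\left(u \right)} = - 13 u$
$S{\left(z \right)} = 2 z^{2}$
$r{\left(h \right)} = 2 h^{2}$
$\frac{j}{o{\left(26 \right)}} + \frac{r{\left(-1698 \right)}}{790474} = - \frac{2483750}{\left(-13\right) 26} + \frac{2 \left(-1698\right)^{2}}{790474} = - \frac{2483750}{-338} + 2 \cdot 2883204 \cdot \frac{1}{790474} = \left(-2483750\right) \left(- \frac{1}{338}\right) + 5766408 \cdot \frac{1}{790474} = \frac{1241875}{169} + \frac{2883204}{395237} = \frac{491322210851}{66795053}$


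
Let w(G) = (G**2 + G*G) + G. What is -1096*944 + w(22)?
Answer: -1033634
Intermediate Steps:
w(G) = G + 2*G**2 (w(G) = (G**2 + G**2) + G = 2*G**2 + G = G + 2*G**2)
-1096*944 + w(22) = -1096*944 + 22*(1 + 2*22) = -1034624 + 22*(1 + 44) = -1034624 + 22*45 = -1034624 + 990 = -1033634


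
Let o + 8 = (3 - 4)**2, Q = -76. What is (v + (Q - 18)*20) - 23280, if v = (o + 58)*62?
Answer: -21998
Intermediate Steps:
o = -7 (o = -8 + (3 - 4)**2 = -8 + (-1)**2 = -8 + 1 = -7)
v = 3162 (v = (-7 + 58)*62 = 51*62 = 3162)
(v + (Q - 18)*20) - 23280 = (3162 + (-76 - 18)*20) - 23280 = (3162 - 94*20) - 23280 = (3162 - 1880) - 23280 = 1282 - 23280 = -21998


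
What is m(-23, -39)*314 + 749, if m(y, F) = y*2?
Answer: -13695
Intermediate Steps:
m(y, F) = 2*y
m(-23, -39)*314 + 749 = (2*(-23))*314 + 749 = -46*314 + 749 = -14444 + 749 = -13695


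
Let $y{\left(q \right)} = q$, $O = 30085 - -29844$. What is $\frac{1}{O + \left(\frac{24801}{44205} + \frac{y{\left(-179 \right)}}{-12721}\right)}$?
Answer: $\frac{26777705}{1604776483241} \approx 1.6686 \cdot 10^{-5}$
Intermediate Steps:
$O = 59929$ ($O = 30085 + 29844 = 59929$)
$\frac{1}{O + \left(\frac{24801}{44205} + \frac{y{\left(-179 \right)}}{-12721}\right)} = \frac{1}{59929 + \left(\frac{24801}{44205} - \frac{179}{-12721}\right)} = \frac{1}{59929 + \left(24801 \cdot \frac{1}{44205} - - \frac{179}{12721}\right)} = \frac{1}{59929 + \left(\frac{1181}{2105} + \frac{179}{12721}\right)} = \frac{1}{59929 + \frac{15400296}{26777705}} = \frac{1}{\frac{1604776483241}{26777705}} = \frac{26777705}{1604776483241}$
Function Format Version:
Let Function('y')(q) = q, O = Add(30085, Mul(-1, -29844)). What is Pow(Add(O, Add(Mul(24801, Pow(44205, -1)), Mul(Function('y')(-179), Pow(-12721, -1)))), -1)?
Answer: Rational(26777705, 1604776483241) ≈ 1.6686e-5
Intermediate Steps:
O = 59929 (O = Add(30085, 29844) = 59929)
Pow(Add(O, Add(Mul(24801, Pow(44205, -1)), Mul(Function('y')(-179), Pow(-12721, -1)))), -1) = Pow(Add(59929, Add(Mul(24801, Pow(44205, -1)), Mul(-179, Pow(-12721, -1)))), -1) = Pow(Add(59929, Add(Mul(24801, Rational(1, 44205)), Mul(-179, Rational(-1, 12721)))), -1) = Pow(Add(59929, Add(Rational(1181, 2105), Rational(179, 12721))), -1) = Pow(Add(59929, Rational(15400296, 26777705)), -1) = Pow(Rational(1604776483241, 26777705), -1) = Rational(26777705, 1604776483241)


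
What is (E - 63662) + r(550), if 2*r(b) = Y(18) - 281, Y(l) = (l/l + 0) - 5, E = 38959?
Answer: -49691/2 ≈ -24846.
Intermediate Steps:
Y(l) = -4 (Y(l) = (1 + 0) - 5 = 1 - 5 = -4)
r(b) = -285/2 (r(b) = (-4 - 281)/2 = (½)*(-285) = -285/2)
(E - 63662) + r(550) = (38959 - 63662) - 285/2 = -24703 - 285/2 = -49691/2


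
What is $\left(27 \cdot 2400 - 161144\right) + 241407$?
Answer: $145063$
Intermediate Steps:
$\left(27 \cdot 2400 - 161144\right) + 241407 = \left(64800 - 161144\right) + 241407 = -96344 + 241407 = 145063$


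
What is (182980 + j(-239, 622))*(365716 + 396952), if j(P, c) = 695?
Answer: 140083044900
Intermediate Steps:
(182980 + j(-239, 622))*(365716 + 396952) = (182980 + 695)*(365716 + 396952) = 183675*762668 = 140083044900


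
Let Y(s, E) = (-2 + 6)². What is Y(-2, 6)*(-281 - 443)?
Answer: -11584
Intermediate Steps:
Y(s, E) = 16 (Y(s, E) = 4² = 16)
Y(-2, 6)*(-281 - 443) = 16*(-281 - 443) = 16*(-724) = -11584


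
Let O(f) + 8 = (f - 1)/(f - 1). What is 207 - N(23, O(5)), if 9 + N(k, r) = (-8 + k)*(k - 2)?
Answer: -99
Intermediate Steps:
O(f) = -7 (O(f) = -8 + (f - 1)/(f - 1) = -8 + (-1 + f)/(-1 + f) = -8 + 1 = -7)
N(k, r) = -9 + (-8 + k)*(-2 + k) (N(k, r) = -9 + (-8 + k)*(k - 2) = -9 + (-8 + k)*(-2 + k))
207 - N(23, O(5)) = 207 - (7 + 23² - 10*23) = 207 - (7 + 529 - 230) = 207 - 1*306 = 207 - 306 = -99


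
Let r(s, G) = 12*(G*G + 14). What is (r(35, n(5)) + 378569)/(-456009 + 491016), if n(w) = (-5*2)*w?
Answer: 58391/5001 ≈ 11.676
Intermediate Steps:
n(w) = -10*w
r(s, G) = 168 + 12*G² (r(s, G) = 12*(G² + 14) = 12*(14 + G²) = 168 + 12*G²)
(r(35, n(5)) + 378569)/(-456009 + 491016) = ((168 + 12*(-10*5)²) + 378569)/(-456009 + 491016) = ((168 + 12*(-50)²) + 378569)/35007 = ((168 + 12*2500) + 378569)*(1/35007) = ((168 + 30000) + 378569)*(1/35007) = (30168 + 378569)*(1/35007) = 408737*(1/35007) = 58391/5001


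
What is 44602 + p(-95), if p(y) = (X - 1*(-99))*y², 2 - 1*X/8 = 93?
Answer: -5632123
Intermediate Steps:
X = -728 (X = 16 - 8*93 = 16 - 744 = -728)
p(y) = -629*y² (p(y) = (-728 - 1*(-99))*y² = (-728 + 99)*y² = -629*y²)
44602 + p(-95) = 44602 - 629*(-95)² = 44602 - 629*9025 = 44602 - 5676725 = -5632123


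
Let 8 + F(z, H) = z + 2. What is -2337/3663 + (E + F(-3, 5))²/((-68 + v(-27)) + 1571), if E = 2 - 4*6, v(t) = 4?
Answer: -52/167277 ≈ -0.00031086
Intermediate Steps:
F(z, H) = -6 + z (F(z, H) = -8 + (z + 2) = -8 + (2 + z) = -6 + z)
E = -22 (E = 2 - 24 = -22)
-2337/3663 + (E + F(-3, 5))²/((-68 + v(-27)) + 1571) = -2337/3663 + (-22 + (-6 - 3))²/((-68 + 4) + 1571) = -2337*1/3663 + (-22 - 9)²/(-64 + 1571) = -779/1221 + (-31)²/1507 = -779/1221 + 961*(1/1507) = -779/1221 + 961/1507 = -52/167277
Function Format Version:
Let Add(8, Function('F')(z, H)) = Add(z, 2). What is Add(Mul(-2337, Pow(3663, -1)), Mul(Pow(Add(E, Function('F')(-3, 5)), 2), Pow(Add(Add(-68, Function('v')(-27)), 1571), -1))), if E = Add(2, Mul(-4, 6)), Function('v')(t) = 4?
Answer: Rational(-52, 167277) ≈ -0.00031086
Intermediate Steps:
Function('F')(z, H) = Add(-6, z) (Function('F')(z, H) = Add(-8, Add(z, 2)) = Add(-8, Add(2, z)) = Add(-6, z))
E = -22 (E = Add(2, -24) = -22)
Add(Mul(-2337, Pow(3663, -1)), Mul(Pow(Add(E, Function('F')(-3, 5)), 2), Pow(Add(Add(-68, Function('v')(-27)), 1571), -1))) = Add(Mul(-2337, Pow(3663, -1)), Mul(Pow(Add(-22, Add(-6, -3)), 2), Pow(Add(Add(-68, 4), 1571), -1))) = Add(Mul(-2337, Rational(1, 3663)), Mul(Pow(Add(-22, -9), 2), Pow(Add(-64, 1571), -1))) = Add(Rational(-779, 1221), Mul(Pow(-31, 2), Pow(1507, -1))) = Add(Rational(-779, 1221), Mul(961, Rational(1, 1507))) = Add(Rational(-779, 1221), Rational(961, 1507)) = Rational(-52, 167277)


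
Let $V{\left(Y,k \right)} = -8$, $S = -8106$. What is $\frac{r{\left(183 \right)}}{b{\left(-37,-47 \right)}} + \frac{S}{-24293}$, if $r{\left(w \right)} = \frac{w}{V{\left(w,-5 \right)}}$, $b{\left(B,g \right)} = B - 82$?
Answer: $\frac{715443}{1360408} \approx 0.5259$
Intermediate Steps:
$b{\left(B,g \right)} = -82 + B$ ($b{\left(B,g \right)} = B - 82 = -82 + B$)
$r{\left(w \right)} = - \frac{w}{8}$ ($r{\left(w \right)} = \frac{w}{-8} = w \left(- \frac{1}{8}\right) = - \frac{w}{8}$)
$\frac{r{\left(183 \right)}}{b{\left(-37,-47 \right)}} + \frac{S}{-24293} = \frac{\left(- \frac{1}{8}\right) 183}{-82 - 37} - \frac{8106}{-24293} = - \frac{183}{8 \left(-119\right)} - - \frac{8106}{24293} = \left(- \frac{183}{8}\right) \left(- \frac{1}{119}\right) + \frac{8106}{24293} = \frac{183}{952} + \frac{8106}{24293} = \frac{715443}{1360408}$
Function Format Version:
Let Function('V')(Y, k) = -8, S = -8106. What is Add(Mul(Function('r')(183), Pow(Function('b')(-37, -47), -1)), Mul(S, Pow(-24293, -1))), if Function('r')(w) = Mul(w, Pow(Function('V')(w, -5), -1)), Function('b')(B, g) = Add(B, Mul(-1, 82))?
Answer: Rational(715443, 1360408) ≈ 0.52590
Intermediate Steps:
Function('b')(B, g) = Add(-82, B) (Function('b')(B, g) = Add(B, -82) = Add(-82, B))
Function('r')(w) = Mul(Rational(-1, 8), w) (Function('r')(w) = Mul(w, Pow(-8, -1)) = Mul(w, Rational(-1, 8)) = Mul(Rational(-1, 8), w))
Add(Mul(Function('r')(183), Pow(Function('b')(-37, -47), -1)), Mul(S, Pow(-24293, -1))) = Add(Mul(Mul(Rational(-1, 8), 183), Pow(Add(-82, -37), -1)), Mul(-8106, Pow(-24293, -1))) = Add(Mul(Rational(-183, 8), Pow(-119, -1)), Mul(-8106, Rational(-1, 24293))) = Add(Mul(Rational(-183, 8), Rational(-1, 119)), Rational(8106, 24293)) = Add(Rational(183, 952), Rational(8106, 24293)) = Rational(715443, 1360408)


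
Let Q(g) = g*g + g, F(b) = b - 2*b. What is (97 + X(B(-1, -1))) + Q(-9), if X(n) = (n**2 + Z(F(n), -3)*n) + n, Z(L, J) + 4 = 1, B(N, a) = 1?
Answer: 168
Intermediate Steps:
F(b) = -b
Z(L, J) = -3 (Z(L, J) = -4 + 1 = -3)
Q(g) = g + g**2 (Q(g) = g**2 + g = g + g**2)
X(n) = n**2 - 2*n (X(n) = (n**2 - 3*n) + n = n**2 - 2*n)
(97 + X(B(-1, -1))) + Q(-9) = (97 + 1*(-2 + 1)) - 9*(1 - 9) = (97 + 1*(-1)) - 9*(-8) = (97 - 1) + 72 = 96 + 72 = 168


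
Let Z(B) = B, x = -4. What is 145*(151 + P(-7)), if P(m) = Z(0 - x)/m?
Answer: 152685/7 ≈ 21812.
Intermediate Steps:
P(m) = 4/m (P(m) = (0 - 1*(-4))/m = (0 + 4)/m = 4/m)
145*(151 + P(-7)) = 145*(151 + 4/(-7)) = 145*(151 + 4*(-⅐)) = 145*(151 - 4/7) = 145*(1053/7) = 152685/7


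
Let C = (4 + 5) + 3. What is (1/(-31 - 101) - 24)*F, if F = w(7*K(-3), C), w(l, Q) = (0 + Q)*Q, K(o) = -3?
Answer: -38028/11 ≈ -3457.1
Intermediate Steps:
C = 12 (C = 9 + 3 = 12)
w(l, Q) = Q² (w(l, Q) = Q*Q = Q²)
F = 144 (F = 12² = 144)
(1/(-31 - 101) - 24)*F = (1/(-31 - 101) - 24)*144 = (1/(-132) - 24)*144 = (-1/132 - 24)*144 = -3169/132*144 = -38028/11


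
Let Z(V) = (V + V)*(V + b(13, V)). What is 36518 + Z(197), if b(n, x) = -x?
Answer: 36518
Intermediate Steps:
Z(V) = 0 (Z(V) = (V + V)*(V - V) = (2*V)*0 = 0)
36518 + Z(197) = 36518 + 0 = 36518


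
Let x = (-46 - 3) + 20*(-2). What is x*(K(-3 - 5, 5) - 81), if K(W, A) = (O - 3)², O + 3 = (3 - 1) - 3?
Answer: 2848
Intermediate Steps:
O = -4 (O = -3 + ((3 - 1) - 3) = -3 + (2 - 3) = -3 - 1 = -4)
K(W, A) = 49 (K(W, A) = (-4 - 3)² = (-7)² = 49)
x = -89 (x = -49 - 40 = -89)
x*(K(-3 - 5, 5) - 81) = -89*(49 - 81) = -89*(-32) = 2848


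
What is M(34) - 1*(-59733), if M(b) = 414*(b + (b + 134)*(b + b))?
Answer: 4803345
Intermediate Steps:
M(b) = 414*b + 828*b*(134 + b) (M(b) = 414*(b + (134 + b)*(2*b)) = 414*(b + 2*b*(134 + b)) = 414*b + 828*b*(134 + b))
M(34) - 1*(-59733) = 414*34*(269 + 2*34) - 1*(-59733) = 414*34*(269 + 68) + 59733 = 414*34*337 + 59733 = 4743612 + 59733 = 4803345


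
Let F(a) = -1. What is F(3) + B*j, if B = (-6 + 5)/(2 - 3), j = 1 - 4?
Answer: -4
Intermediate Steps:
j = -3
B = 1 (B = -1/(-1) = -1*(-1) = 1)
F(3) + B*j = -1 + 1*(-3) = -1 - 3 = -4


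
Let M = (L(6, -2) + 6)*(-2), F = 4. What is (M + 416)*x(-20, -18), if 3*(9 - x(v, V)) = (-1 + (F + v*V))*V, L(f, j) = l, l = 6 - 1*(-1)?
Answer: 852930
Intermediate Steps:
l = 7 (l = 6 + 1 = 7)
L(f, j) = 7
x(v, V) = 9 - V*(3 + V*v)/3 (x(v, V) = 9 - (-1 + (4 + v*V))*V/3 = 9 - (-1 + (4 + V*v))*V/3 = 9 - (3 + V*v)*V/3 = 9 - V*(3 + V*v)/3)
M = -26 (M = (7 + 6)*(-2) = 13*(-2) = -26)
(M + 416)*x(-20, -18) = (-26 + 416)*(9 - 1*(-18) - ⅓*(-20)*(-18)²) = 390*(9 + 18 - ⅓*(-20)*324) = 390*(9 + 18 + 2160) = 390*2187 = 852930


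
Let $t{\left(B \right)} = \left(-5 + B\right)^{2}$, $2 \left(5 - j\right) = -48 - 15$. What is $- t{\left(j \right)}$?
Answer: $- \frac{3969}{4} \approx -992.25$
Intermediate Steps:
$j = \frac{73}{2}$ ($j = 5 - \frac{-48 - 15}{2} = 5 - - \frac{63}{2} = 5 + \frac{63}{2} = \frac{73}{2} \approx 36.5$)
$- t{\left(j \right)} = - \left(-5 + \frac{73}{2}\right)^{2} = - \left(\frac{63}{2}\right)^{2} = \left(-1\right) \frac{3969}{4} = - \frac{3969}{4}$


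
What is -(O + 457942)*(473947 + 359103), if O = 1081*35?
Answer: -413007029850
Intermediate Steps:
O = 37835
-(O + 457942)*(473947 + 359103) = -(37835 + 457942)*(473947 + 359103) = -495777*833050 = -1*413007029850 = -413007029850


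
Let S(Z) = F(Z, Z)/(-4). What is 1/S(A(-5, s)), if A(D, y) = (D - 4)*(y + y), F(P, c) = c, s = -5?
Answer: -2/45 ≈ -0.044444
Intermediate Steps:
A(D, y) = 2*y*(-4 + D) (A(D, y) = (-4 + D)*(2*y) = 2*y*(-4 + D))
S(Z) = -Z/4 (S(Z) = Z/(-4) = Z*(-¼) = -Z/4)
1/S(A(-5, s)) = 1/(-(-5)*(-4 - 5)/2) = 1/(-(-5)*(-9)/2) = 1/(-¼*90) = 1/(-45/2) = -2/45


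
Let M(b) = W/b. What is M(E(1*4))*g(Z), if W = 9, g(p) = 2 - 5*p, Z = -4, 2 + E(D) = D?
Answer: 99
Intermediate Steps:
E(D) = -2 + D
M(b) = 9/b
M(E(1*4))*g(Z) = (9/(-2 + 1*4))*(2 - 5*(-4)) = (9/(-2 + 4))*(2 + 20) = (9/2)*22 = 99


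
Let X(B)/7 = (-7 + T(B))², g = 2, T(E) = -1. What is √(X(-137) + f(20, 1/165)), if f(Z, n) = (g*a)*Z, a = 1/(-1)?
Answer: 2*√102 ≈ 20.199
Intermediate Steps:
X(B) = 448 (X(B) = 7*(-7 - 1)² = 7*(-8)² = 7*64 = 448)
a = -1
f(Z, n) = -2*Z (f(Z, n) = (2*(-1))*Z = -2*Z)
√(X(-137) + f(20, 1/165)) = √(448 - 2*20) = √(448 - 40) = √408 = 2*√102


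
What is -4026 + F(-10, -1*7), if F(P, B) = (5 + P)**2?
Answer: -4001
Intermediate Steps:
-4026 + F(-10, -1*7) = -4026 + (5 - 10)**2 = -4026 + (-5)**2 = -4026 + 25 = -4001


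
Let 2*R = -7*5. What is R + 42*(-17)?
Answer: -1463/2 ≈ -731.50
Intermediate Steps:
R = -35/2 (R = (-7*5)/2 = (½)*(-35) = -35/2 ≈ -17.500)
R + 42*(-17) = -35/2 + 42*(-17) = -35/2 - 714 = -1463/2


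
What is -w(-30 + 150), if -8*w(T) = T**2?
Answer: 1800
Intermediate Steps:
w(T) = -T**2/8
-w(-30 + 150) = -(-1)*(-30 + 150)**2/8 = -(-1)*120**2/8 = -(-1)*14400/8 = -1*(-1800) = 1800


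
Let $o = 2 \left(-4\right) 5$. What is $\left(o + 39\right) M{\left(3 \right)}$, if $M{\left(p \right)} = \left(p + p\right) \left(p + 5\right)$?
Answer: $-48$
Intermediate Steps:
$o = -40$ ($o = \left(-8\right) 5 = -40$)
$M{\left(p \right)} = 2 p \left(5 + p\right)$
$\left(o + 39\right) M{\left(3 \right)} = \left(-40 + 39\right) 2 \cdot 3 \left(5 + 3\right) = - 2 \cdot 3 \cdot 8 = \left(-1\right) 48 = -48$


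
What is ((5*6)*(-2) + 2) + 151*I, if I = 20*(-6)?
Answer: -18178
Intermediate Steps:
I = -120
((5*6)*(-2) + 2) + 151*I = ((5*6)*(-2) + 2) + 151*(-120) = (30*(-2) + 2) - 18120 = (-60 + 2) - 18120 = -58 - 18120 = -18178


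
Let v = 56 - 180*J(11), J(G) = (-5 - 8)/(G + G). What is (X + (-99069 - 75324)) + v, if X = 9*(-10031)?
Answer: -2909606/11 ≈ -2.6451e+5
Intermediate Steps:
J(G) = -13/(2*G) (J(G) = -13*1/(2*G) = -13/(2*G))
v = 1786/11 (v = 56 - (-1170)/11 = 56 - 180*(-13/22) = 56 + 1170/11 = 1786/11 ≈ 162.36)
X = -90279
(X + (-99069 - 75324)) + v = (-90279 + (-99069 - 75324)) + 1786/11 = (-90279 - 174393) + 1786/11 = -264672 + 1786/11 = -2909606/11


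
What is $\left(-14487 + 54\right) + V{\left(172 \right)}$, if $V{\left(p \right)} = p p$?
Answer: $15151$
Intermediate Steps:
$V{\left(p \right)} = p^{2}$
$\left(-14487 + 54\right) + V{\left(172 \right)} = \left(-14487 + 54\right) + 172^{2} = -14433 + 29584 = 15151$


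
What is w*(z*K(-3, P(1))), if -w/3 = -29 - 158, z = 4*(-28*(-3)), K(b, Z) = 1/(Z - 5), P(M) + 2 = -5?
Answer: -15708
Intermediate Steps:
P(M) = -7 (P(M) = -2 - 5 = -7)
K(b, Z) = 1/(-5 + Z)
z = 336 (z = 4*(-7*(-12)) = 4*84 = 336)
w = 561 (w = -3*(-29 - 158) = -3*(-187) = 561)
w*(z*K(-3, P(1))) = 561*(336/(-5 - 7)) = 561*(336/(-12)) = 561*(336*(-1/12)) = 561*(-28) = -15708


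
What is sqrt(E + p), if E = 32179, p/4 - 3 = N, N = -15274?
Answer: I*sqrt(28905) ≈ 170.01*I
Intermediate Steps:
p = -61084 (p = 12 + 4*(-15274) = 12 - 61096 = -61084)
sqrt(E + p) = sqrt(32179 - 61084) = sqrt(-28905) = I*sqrt(28905)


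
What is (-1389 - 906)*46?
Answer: -105570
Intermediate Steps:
(-1389 - 906)*46 = -2295*46 = -105570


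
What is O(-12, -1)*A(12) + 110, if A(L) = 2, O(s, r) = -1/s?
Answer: 661/6 ≈ 110.17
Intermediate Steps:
O(-12, -1)*A(12) + 110 = -1/(-12)*2 + 110 = -1*(-1/12)*2 + 110 = (1/12)*2 + 110 = 1/6 + 110 = 661/6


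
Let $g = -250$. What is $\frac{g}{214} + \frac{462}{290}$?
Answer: $\frac{6592}{15515} \approx 0.42488$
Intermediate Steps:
$\frac{g}{214} + \frac{462}{290} = - \frac{250}{214} + \frac{462}{290} = \left(-250\right) \frac{1}{214} + 462 \cdot \frac{1}{290} = - \frac{125}{107} + \frac{231}{145} = \frac{6592}{15515}$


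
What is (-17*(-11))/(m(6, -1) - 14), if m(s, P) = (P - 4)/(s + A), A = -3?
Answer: -561/47 ≈ -11.936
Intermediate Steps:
m(s, P) = (-4 + P)/(-3 + s) (m(s, P) = (P - 4)/(s - 3) = (-4 + P)/(-3 + s))
(-17*(-11))/(m(6, -1) - 14) = (-17*(-11))/((-4 - 1)/(-3 + 6) - 14) = 187/(-5/3 - 14) = 187/(-47/3) = 187*(-3/47) = -561/47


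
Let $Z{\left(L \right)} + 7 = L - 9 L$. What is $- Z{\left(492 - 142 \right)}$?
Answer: $2807$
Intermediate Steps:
$Z{\left(L \right)} = -7 - 8 L$ ($Z{\left(L \right)} = -7 + \left(L - 9 L\right) = -7 - 8 L$)
$- Z{\left(492 - 142 \right)} = - (-7 - 8 \left(492 - 142\right)) = - (-7 - 2800) = \left(-1\right) \left(-2807\right) = 2807$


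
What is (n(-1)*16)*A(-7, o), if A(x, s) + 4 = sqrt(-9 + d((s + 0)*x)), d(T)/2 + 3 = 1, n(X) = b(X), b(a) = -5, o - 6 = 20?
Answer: 320 - 80*I*sqrt(13) ≈ 320.0 - 288.44*I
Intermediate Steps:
o = 26 (o = 6 + 20 = 26)
n(X) = -5
d(T) = -4 (d(T) = -6 + 2*1 = -6 + 2 = -4)
A(x, s) = -4 + I*sqrt(13) (A(x, s) = -4 + sqrt(-9 - 4) = -4 + sqrt(-13) = -4 + I*sqrt(13))
(n(-1)*16)*A(-7, o) = (-5*16)*(-4 + I*sqrt(13)) = -80*(-4 + I*sqrt(13)) = 320 - 80*I*sqrt(13)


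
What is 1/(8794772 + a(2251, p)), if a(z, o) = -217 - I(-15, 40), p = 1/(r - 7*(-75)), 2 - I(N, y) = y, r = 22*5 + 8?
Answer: 1/8794593 ≈ 1.1371e-7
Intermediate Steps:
r = 118 (r = 110 + 8 = 118)
I(N, y) = 2 - y
p = 1/643 (p = 1/(118 - 7*(-75)) = 1/(118 + 525) = 1/643 ≈ 0.0015552)
a(z, o) = -179 (a(z, o) = -217 - (2 - 1*40) = -217 - (2 - 40) = -217 - 1*(-38) = -217 + 38 = -179)
1/(8794772 + a(2251, p)) = 1/(8794772 - 179) = 1/8794593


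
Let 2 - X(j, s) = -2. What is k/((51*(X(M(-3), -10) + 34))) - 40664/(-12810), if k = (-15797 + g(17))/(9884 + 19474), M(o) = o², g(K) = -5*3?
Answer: 13770288227/4338305055 ≈ 3.1741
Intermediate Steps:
g(K) = -15
X(j, s) = 4 (X(j, s) = 2 - 1*(-2) = 2 + 2 = 4)
k = -7906/14679 (k = (-15797 - 15)/(9884 + 19474) = -15812/29358 = -15812*1/29358 = -7906/14679 ≈ -0.53859)
k/((51*(X(M(-3), -10) + 34))) - 40664/(-12810) = -7906*1/(51*(4 + 34))/14679 - 40664/(-12810) = -7906/(14679*(51*38)) - 40664*(-1/12810) = -7906/14679/1938 + 20332/6405 = -7906/14679*1/1938 + 20332/6405 = -3953/14223951 + 20332/6405 = 13770288227/4338305055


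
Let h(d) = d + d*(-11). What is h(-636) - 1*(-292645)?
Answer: 299005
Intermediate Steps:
h(d) = -10*d (h(d) = d - 11*d = -10*d)
h(-636) - 1*(-292645) = -10*(-636) - 1*(-292645) = 6360 + 292645 = 299005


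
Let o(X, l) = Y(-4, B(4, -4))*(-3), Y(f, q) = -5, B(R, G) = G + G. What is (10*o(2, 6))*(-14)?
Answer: -2100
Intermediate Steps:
B(R, G) = 2*G
o(X, l) = 15 (o(X, l) = -5*(-3) = 15)
(10*o(2, 6))*(-14) = (10*15)*(-14) = 150*(-14) = -2100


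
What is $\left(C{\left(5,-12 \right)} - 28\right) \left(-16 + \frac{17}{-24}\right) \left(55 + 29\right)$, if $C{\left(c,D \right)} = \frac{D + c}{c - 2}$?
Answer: $\frac{255437}{6} \approx 42573.0$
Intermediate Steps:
$C{\left(c,D \right)} = \frac{D + c}{-2 + c}$
$\left(C{\left(5,-12 \right)} - 28\right) \left(-16 + \frac{17}{-24}\right) \left(55 + 29\right) = \left(\frac{-12 + 5}{-2 + 5} - 28\right) \left(-16 + \frac{17}{-24}\right) \left(55 + 29\right) = \left(\frac{1}{3} \left(-7\right) - 28\right) \left(-16 + 17 \left(- \frac{1}{24}\right)\right) 84 = \left(\frac{1}{3} \left(-7\right) - 28\right) \left(-16 - \frac{17}{24}\right) 84 = \left(- \frac{7}{3} - 28\right) \left(\left(- \frac{401}{24}\right) 84\right) = \left(- \frac{91}{3}\right) \left(- \frac{2807}{2}\right) = \frac{255437}{6}$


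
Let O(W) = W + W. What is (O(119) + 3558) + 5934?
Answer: 9730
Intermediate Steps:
O(W) = 2*W
(O(119) + 3558) + 5934 = (2*119 + 3558) + 5934 = (238 + 3558) + 5934 = 3796 + 5934 = 9730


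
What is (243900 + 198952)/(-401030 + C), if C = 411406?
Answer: 110713/2594 ≈ 42.680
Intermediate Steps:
(243900 + 198952)/(-401030 + C) = (243900 + 198952)/(-401030 + 411406) = 442852/10376 = 442852*(1/10376) = 110713/2594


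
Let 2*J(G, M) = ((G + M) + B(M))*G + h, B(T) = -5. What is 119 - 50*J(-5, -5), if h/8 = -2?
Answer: -1356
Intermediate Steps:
h = -16 (h = 8*(-2) = -16)
J(G, M) = -8 + G*(-5 + G + M)/2 (J(G, M) = (((G + M) - 5)*G - 16)/2 = ((-5 + G + M)*G - 16)/2 = (G*(-5 + G + M) - 16)/2 = (-16 + G*(-5 + G + M))/2 = -8 + G*(-5 + G + M)/2)
119 - 50*J(-5, -5) = 119 - 50*(-8 + (½)*(-5)² - 5/2*(-5) + (½)*(-5)*(-5)) = 119 - 50*(-8 + (½)*25 + 25/2 + 25/2) = 119 - 50*(-8 + 25/2 + 25/2 + 25/2) = 119 - 50*59/2 = 119 - 1*1475 = 119 - 1475 = -1356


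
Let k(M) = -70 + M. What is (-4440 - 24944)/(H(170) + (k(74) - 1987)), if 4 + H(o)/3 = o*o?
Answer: -29384/84705 ≈ -0.34690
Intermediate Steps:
H(o) = -12 + 3*o**2 (H(o) = -12 + 3*(o*o) = -12 + 3*o**2)
(-4440 - 24944)/(H(170) + (k(74) - 1987)) = (-4440 - 24944)/((-12 + 3*170**2) + ((-70 + 74) - 1987)) = -29384/((-12 + 3*28900) + (4 - 1987)) = -29384/((-12 + 86700) - 1983) = -29384/(86688 - 1983) = -29384/84705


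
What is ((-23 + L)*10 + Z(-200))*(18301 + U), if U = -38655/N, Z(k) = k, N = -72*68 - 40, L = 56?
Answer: 5874205415/2468 ≈ 2.3801e+6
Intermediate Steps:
N = -4936 (N = -4896 - 40 = -4936)
U = 38655/4936 (U = -38655/(-4936) = -38655*(-1/4936) = 38655/4936 ≈ 7.8312)
((-23 + L)*10 + Z(-200))*(18301 + U) = ((-23 + 56)*10 - 200)*(18301 + 38655/4936) = (33*10 - 200)*(90372391/4936) = (330 - 200)*(90372391/4936) = 130*(90372391/4936) = 5874205415/2468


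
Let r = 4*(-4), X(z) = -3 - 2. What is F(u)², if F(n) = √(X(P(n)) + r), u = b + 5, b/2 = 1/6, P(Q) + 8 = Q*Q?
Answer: -21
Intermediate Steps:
P(Q) = -8 + Q² (P(Q) = -8 + Q*Q = -8 + Q²)
b = ⅓ (b = 2/6 = 2*(⅙) = ⅓ ≈ 0.33333)
X(z) = -5
r = -16
u = 16/3 (u = ⅓ + 5 = 16/3 ≈ 5.3333)
F(n) = I*√21 (F(n) = √(-5 - 16) = √(-21) = I*√21)
F(u)² = (I*√21)² = -21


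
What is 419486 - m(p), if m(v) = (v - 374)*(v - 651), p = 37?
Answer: 212568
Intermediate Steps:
m(v) = (-651 + v)*(-374 + v) (m(v) = (-374 + v)*(-651 + v) = (-651 + v)*(-374 + v))
419486 - m(p) = 419486 - (243474 + 37² - 1025*37) = 419486 - (243474 + 1369 - 37925) = 419486 - 1*206918 = 419486 - 206918 = 212568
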